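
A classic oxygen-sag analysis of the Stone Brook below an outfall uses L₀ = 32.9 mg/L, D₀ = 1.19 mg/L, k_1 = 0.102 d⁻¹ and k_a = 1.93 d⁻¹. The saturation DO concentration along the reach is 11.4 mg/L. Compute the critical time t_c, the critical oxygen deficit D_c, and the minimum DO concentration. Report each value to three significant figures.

t_c ≈ 1.04 d; D_c ≈ 1.56 mg/L; min DO ≈ 9.84 mg/L

t_c = [1/(k_a−k_1)] ln[(k_a/k_1)(1 − D₀(k_a−k_1)/(k_1 L₀))]
= [1/(1.93−0.102)] ln[(1.93/0.102)(1 − 1.19×1.828/(0.102×32.9))]
= (1/1.828) ln[18.92 × 0.3518] = 0.5470 × ln(6.656) = 0.5470 × 1.896 = 1.037 d.
D_c = (k_1/k_a) L₀ e^(−k_1 t_c) = (0.102/1.93) × 32.9 × e^(−0.102×1.037) = 0.05285 × 32.9 × 0.8996 = 1.564 mg/L.
Minimum DO = C_s − D_c = 11.4 − 1.564 = 9.836 mg/L.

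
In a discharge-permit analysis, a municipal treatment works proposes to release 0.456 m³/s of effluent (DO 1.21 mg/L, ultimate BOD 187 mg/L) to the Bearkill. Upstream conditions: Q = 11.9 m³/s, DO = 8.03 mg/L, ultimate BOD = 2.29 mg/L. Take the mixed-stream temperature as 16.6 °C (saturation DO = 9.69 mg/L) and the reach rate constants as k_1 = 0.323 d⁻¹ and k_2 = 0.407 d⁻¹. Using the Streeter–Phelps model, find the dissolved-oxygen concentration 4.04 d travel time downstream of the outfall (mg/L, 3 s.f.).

DO ≈ 6.59 mg/L

Mixed DO = (11.9×8.03 + 0.456×1.21)/(11.9+0.456) = 96.11/12.36 = 7.778 mg/L.
Mixed L₀ = (11.9×2.29 + 0.456×187)/(12.36) = 112.5/12.36 = 9.107 mg/L.
Initial deficit D₀ = C_s − DO₀ = 9.69 − 7.778 = 1.912 mg/L.
D(4.04) = [0.323×9.107/(0.407−0.323)](e^(−0.323×4.04) − e^(−0.407×4.04)) + 1.912 e^(−0.407×4.04)
= 35.02 × (0.2712 − 0.1932) + 1.912 × 0.1932 = 3.102 mg/L.
DO = 9.69 − 3.102 = 6.588 mg/L.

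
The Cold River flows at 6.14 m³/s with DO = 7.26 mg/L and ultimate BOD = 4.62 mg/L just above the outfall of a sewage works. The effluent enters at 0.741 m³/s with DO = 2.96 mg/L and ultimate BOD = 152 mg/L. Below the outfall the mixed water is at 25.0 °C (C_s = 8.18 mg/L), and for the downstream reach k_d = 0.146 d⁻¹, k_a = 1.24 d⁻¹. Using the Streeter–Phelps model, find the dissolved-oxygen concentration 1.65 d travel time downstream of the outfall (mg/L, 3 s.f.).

Mixed DO = (6.14×7.26 + 0.741×2.96)/(6.14+0.741) = 46.77/6.881 = 6.797 mg/L.
Mixed L₀ = (6.14×4.62 + 0.741×152)/(6.881) = 141.0/6.881 = 20.49 mg/L.
Initial deficit D₀ = C_s − DO₀ = 8.18 − 6.797 = 1.383 mg/L.
D(1.65) = [0.146×20.49/(1.24−0.146)](e^(−0.146×1.65) − e^(−1.24×1.65)) + 1.383 e^(−1.24×1.65)
= 2.735 × (0.7859 − 0.1293) + 1.383 × 0.1293 = 1.975 mg/L.
DO = 8.18 − 1.975 = 6.205 mg/L.

DO ≈ 6.21 mg/L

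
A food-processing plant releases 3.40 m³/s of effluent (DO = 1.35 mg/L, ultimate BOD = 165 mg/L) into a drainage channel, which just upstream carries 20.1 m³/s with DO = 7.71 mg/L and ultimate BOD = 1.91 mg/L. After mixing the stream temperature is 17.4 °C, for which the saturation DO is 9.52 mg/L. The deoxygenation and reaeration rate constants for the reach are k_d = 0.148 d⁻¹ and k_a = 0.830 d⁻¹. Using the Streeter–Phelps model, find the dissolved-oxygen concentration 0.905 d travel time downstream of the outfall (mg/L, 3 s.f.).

DO ≈ 6.00 mg/L

Mixed DO = (20.1×7.71 + 3.40×1.35)/(20.1+3.40) = 159.6/23.50 = 6.790 mg/L.
Mixed L₀ = (20.1×1.91 + 3.40×165)/(23.50) = 599.4/23.50 = 25.51 mg/L.
Initial deficit D₀ = C_s − DO₀ = 9.52 − 6.790 = 2.730 mg/L.
D(0.905) = [0.148×25.51/(0.830−0.148)](e^(−0.148×0.905) − e^(−0.830×0.905)) + 2.730 e^(−0.830×0.905)
= 5.535 × (0.8746 − 0.4718) + 2.730 × 0.4718 = 3.518 mg/L.
DO = 9.52 − 3.518 = 6.002 mg/L.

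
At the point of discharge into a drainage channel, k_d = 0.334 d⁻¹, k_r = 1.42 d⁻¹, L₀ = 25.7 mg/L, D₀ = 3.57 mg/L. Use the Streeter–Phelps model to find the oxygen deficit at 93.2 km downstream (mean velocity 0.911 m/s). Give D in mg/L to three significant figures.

D ≈ 4.52 mg/L

Travel time t = x/v = 93.2 km / (0.911 m/s) = 93200 m / 0.911 m/s = 102300 s = 1.184 d.
k_d L₀/(k_r−k_d) = 0.334×25.7/(1.42−0.334) = 8.584/1.086 = 7.904 mg/L.
e^(−k_d t) = e^(−0.334×1.184) = 0.6734; e^(−k_r t) = e^(−1.42×1.184) = 0.1861.
D = 7.904 × (0.6734 − 0.1861) + 3.57 × 0.1861 = 3.851 + 0.6644 = 4.516 mg/L.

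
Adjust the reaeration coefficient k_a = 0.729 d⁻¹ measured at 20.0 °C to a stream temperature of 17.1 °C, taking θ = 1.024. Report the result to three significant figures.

k_a(T₂) = k_a(T₁) · θ^(T₂−T₁) = 0.729 × 1.024^(17.1−20.0)
= 0.729 × 1.024^-2.90 = 0.729 × 0.9335 = 0.6805 d⁻¹.

k_a ≈ 0.681 d⁻¹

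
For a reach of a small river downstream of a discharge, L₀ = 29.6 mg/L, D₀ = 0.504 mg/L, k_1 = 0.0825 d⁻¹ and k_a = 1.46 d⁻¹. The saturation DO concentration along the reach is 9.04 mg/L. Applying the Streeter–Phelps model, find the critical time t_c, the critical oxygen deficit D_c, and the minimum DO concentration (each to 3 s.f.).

At the critical point dD/dt = 0, so k_1 L₀ e^(−k_1 t) = k_a D. Substituting D(t) from the Streeter–Phelps equation and solving for t gives
t_c = ln[(k_a/k_1)(1 − D₀(k_a−k_1)/(k_1 L₀))] / (k_a−k_1).
Here k_a−k_1 = 1.377 d⁻¹ and 1 − D₀(k_a−k_1)/(k_1 L₀) = 1 − 0.504×1.377/(0.0825×29.6) = 0.7157, so
t_c = ln(17.70 × 0.7157) / 1.377 = 2.539 / 1.377 = 1.843 d.
D_c = (k_1/k_a) L₀ e^(−k_1 t_c) = (0.0825/1.46) × 29.6 × e^(−0.0825×1.843) = 0.05651 × 29.6 × 0.8589 = 1.437 mg/L.
Minimum DO = C_s − D_c = 9.04 − 1.437 = 7.603 mg/L.

t_c ≈ 1.84 d; D_c ≈ 1.44 mg/L; min DO ≈ 7.60 mg/L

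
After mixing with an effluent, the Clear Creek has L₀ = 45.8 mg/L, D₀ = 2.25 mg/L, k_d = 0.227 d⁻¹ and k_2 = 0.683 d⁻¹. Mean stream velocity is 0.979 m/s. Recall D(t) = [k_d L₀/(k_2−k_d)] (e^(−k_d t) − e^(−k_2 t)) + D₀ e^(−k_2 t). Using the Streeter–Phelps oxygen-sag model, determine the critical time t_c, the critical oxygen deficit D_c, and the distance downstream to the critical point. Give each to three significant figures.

With k_2/k_d = 3.009 and 1 − D₀(k_2−k_d)/(k_d L₀) = 0.9013,
t_c = ln(3.009 × 0.9013) / (0.683 − 0.227) = ln(2.712) / 0.4560 = 0.9976/0.4560 = 2.188 d.
L(t_c) = L₀ e^(−k_d t_c) = 45.8 × 0.6086 = 27.87 mg/L, and at the critical point k_2 D_c = k_d L, so D_c = (0.227/0.683) × 27.87 = 9.264 mg/L.
x_c = v t_c = 0.979 m/s × 2.188 d × 86400 s/d = 185100 m ≈ 185 km.

t_c ≈ 2.19 d; D_c ≈ 9.26 mg/L; x_c ≈ 185 km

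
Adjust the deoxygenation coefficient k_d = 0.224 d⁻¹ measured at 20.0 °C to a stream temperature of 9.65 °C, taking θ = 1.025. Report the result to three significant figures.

k_d ≈ 0.173 d⁻¹

k_d(T₂) = k_d(T₁) · θ^(T₂−T₁) = 0.224 × 1.025^(9.65−20.0)
= 0.224 × 1.025^-10.3 = 0.224 × 0.7745 = 0.1735 d⁻¹.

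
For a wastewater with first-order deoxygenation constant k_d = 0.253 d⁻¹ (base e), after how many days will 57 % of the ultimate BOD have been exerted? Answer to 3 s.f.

t ≈ 3.34 d

y/L₀ = 1 − e^(−k_d t) = 0.57 ⇒ e^(−k_d t) = 0.430
t = −ln(0.430) / 0.253 = 0.8440 / 0.253 = 3.336 d.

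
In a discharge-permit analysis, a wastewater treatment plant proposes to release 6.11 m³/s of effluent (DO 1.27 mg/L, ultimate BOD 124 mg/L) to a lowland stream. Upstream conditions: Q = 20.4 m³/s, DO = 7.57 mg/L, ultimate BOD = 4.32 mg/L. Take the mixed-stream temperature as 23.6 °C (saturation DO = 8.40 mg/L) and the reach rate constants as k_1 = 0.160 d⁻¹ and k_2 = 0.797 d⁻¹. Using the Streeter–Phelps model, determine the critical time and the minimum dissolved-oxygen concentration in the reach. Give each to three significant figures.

Mixed DO = (20.4×7.57 + 6.11×1.27)/(20.4+6.11) = 162.2/26.51 = 6.118 mg/L.
Mixed L₀ = (20.4×4.32 + 6.11×124)/(26.51) = 845.8/26.51 = 31.90 mg/L.
Initial deficit D₀ = C_s − DO₀ = 8.40 − 6.118 = 2.282 mg/L.
t_c = (1/0.6370) ln[(0.797/0.160)(1 − 2.282×0.6370/(0.160×31.90))] = 1.570 × ln(3.563) = 1.995 d.
D_c = (0.160/0.797) × 31.90 × e^(−0.160×1.995) = 0.2008 × 31.90 × 0.7268 = 4.655 mg/L.
Minimum DO = 8.40 − 4.655 = 3.745 mg/L.

t_c ≈ 1.99 d; minimum DO ≈ 3.75 mg/L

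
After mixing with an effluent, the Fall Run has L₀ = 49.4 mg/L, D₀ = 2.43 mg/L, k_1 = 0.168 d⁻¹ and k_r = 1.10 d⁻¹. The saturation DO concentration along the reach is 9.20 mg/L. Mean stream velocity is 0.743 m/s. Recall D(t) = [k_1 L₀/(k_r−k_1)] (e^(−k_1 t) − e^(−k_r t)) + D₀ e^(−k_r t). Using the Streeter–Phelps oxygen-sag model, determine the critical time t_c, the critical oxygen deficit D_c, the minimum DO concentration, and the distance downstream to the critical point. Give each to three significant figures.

t_c ≈ 1.67 d; D_c ≈ 5.69 mg/L; min DO ≈ 3.51 mg/L; x_c ≈ 107 km

At the critical point dD/dt = 0, so k_1 L₀ e^(−k_1 t) = k_r D. Substituting D(t) from the Streeter–Phelps equation and solving for t gives
t_c = ln[(k_r/k_1)(1 − D₀(k_r−k_1)/(k_1 L₀))] / (k_r−k_1).
Here k_r−k_1 = 0.9320 d⁻¹ and 1 − D₀(k_r−k_1)/(k_1 L₀) = 1 − 2.43×0.9320/(0.168×49.4) = 0.7271, so
t_c = ln(6.548 × 0.7271) / 0.9320 = 1.560 / 0.9320 = 1.674 d.
D_c = (k_1/k_r) L₀ e^(−k_1 t_c) = (0.168/1.10) × 49.4 × e^(−0.168×1.674) = 0.1527 × 49.4 × 0.7548 = 5.695 mg/L.
Minimum DO = C_s − D_c = 9.20 − 5.695 = 3.505 mg/L.
x_c = v t_c = 0.743 m/s × 1.674 d × 86400 s/d = 107500 m ≈ 107 km.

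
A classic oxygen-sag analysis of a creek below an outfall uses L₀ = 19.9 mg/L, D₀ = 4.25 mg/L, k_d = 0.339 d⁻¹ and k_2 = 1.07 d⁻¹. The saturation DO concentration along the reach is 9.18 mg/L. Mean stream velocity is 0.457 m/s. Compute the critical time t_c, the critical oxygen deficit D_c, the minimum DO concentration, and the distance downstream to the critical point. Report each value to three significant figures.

At the critical point dD/dt = 0, so k_d L₀ e^(−k_d t) = k_2 D. Substituting D(t) from the Streeter–Phelps equation and solving for t gives
t_c = ln[(k_2/k_d)(1 − D₀(k_2−k_d)/(k_d L₀))] / (k_2−k_d).
Here k_2−k_d = 0.7310 d⁻¹ and 1 − D₀(k_2−k_d)/(k_d L₀) = 1 − 4.25×0.7310/(0.339×19.9) = 0.5395, so
t_c = ln(3.156 × 0.5395) / 0.7310 = 0.5323 / 0.7310 = 0.7281 d.
L(t_c) = L₀ e^(−k_d t_c) = 19.9 × 0.7813 = 15.55 mg/L, and at the critical point k_2 D_c = k_d L, so D_c = (0.339/1.07) × 15.55 = 4.926 mg/L.
Minimum DO = C_s − D_c = 9.18 − 4.926 = 4.254 mg/L.
x_c = v t_c = 0.457 m/s × 0.7281 d × 86400 s/d = 28750 m ≈ 28.7 km.

t_c ≈ 0.728 d; D_c ≈ 4.93 mg/L; min DO ≈ 4.25 mg/L; x_c ≈ 28.7 km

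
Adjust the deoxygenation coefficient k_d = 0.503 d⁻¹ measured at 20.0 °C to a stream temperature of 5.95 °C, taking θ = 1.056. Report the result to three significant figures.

k_d ≈ 0.234 d⁻¹

k_d(T₂) = k_d(T₁) · θ^(T₂−T₁) = 0.503 × 1.056^(5.95−20.0)
= 0.503 × 1.056^-14.1 = 0.503 × 0.4651 = 0.2339 d⁻¹.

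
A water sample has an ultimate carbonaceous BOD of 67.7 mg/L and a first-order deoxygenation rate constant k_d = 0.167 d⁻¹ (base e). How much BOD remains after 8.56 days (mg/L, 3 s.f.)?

L_t = L₀ e^(−k_d t) = 67.7 × e^(−0.167×8.56) = 67.7 × 0.2394 = 16.21 mg/L.

L ≈ 16.2 mg/L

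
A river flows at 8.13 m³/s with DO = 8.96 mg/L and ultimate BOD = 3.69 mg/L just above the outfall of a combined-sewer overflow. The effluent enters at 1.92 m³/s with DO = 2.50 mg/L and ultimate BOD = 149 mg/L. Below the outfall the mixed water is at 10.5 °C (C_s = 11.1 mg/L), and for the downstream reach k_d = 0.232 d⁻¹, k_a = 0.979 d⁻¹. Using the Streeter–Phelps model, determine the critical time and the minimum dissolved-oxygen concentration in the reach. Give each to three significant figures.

Mixed DO = (8.13×8.96 + 1.92×2.50)/(8.13+1.92) = 77.64/10.05 = 7.726 mg/L.
Mixed L₀ = (8.13×3.69 + 1.92×149)/(10.05) = 316.1/10.05 = 31.45 mg/L.
Initial deficit D₀ = C_s − DO₀ = 11.1 − 7.726 = 3.374 mg/L.
t_c = (1/0.7470) ln[(0.979/0.232)(1 − 3.374×0.7470/(0.232×31.45))] = 1.339 × ln(2.762) = 1.360 d.
D_c = (0.232/0.979) × 31.45 × e^(−0.232×1.360) = 0.2370 × 31.45 × 0.7294 = 5.436 mg/L.
Minimum DO = 11.1 − 5.436 = 5.664 mg/L.

t_c ≈ 1.36 d; minimum DO ≈ 5.66 mg/L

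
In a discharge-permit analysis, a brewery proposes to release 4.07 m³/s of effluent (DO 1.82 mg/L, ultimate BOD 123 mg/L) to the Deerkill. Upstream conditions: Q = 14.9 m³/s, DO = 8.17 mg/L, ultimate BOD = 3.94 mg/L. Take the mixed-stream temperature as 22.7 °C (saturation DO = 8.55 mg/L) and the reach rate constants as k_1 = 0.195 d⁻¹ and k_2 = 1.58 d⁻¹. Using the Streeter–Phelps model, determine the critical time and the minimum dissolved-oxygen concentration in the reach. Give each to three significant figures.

t_c ≈ 1.12 d; minimum DO ≈ 5.62 mg/L

Mixed DO = (14.9×8.17 + 4.07×1.82)/(14.9+4.07) = 129.1/18.97 = 6.808 mg/L.
Mixed L₀ = (14.9×3.94 + 4.07×123)/(18.97) = 559.3/18.97 = 29.48 mg/L.
Initial deficit D₀ = C_s − DO₀ = 8.55 − 6.808 = 1.742 mg/L.
t_c = (1/1.385) ln[(1.58/0.195)(1 − 1.742×1.385/(0.195×29.48))] = 0.7220 × ln(4.702) = 1.118 d.
D_c = (0.195/1.58) × 29.48 × e^(−0.195×1.118) = 0.1234 × 29.48 × 0.8042 = 2.926 mg/L.
Minimum DO = 8.55 − 2.926 = 5.624 mg/L.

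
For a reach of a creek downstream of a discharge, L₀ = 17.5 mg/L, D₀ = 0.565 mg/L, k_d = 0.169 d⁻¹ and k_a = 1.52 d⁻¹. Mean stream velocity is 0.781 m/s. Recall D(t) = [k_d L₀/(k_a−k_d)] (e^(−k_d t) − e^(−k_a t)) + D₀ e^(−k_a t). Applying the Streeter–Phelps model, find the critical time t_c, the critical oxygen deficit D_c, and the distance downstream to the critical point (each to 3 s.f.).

t_c = [1/(k_a−k_d)] ln[(k_a/k_d)(1 − D₀(k_a−k_d)/(k_d L₀))]
= [1/(1.52−0.169)] ln[(1.52/0.169)(1 − 0.565×1.351/(0.169×17.5))]
= (1/1.351) ln[8.994 × 0.7419] = 0.7402 × ln(6.673) = 0.7402 × 1.898 = 1.405 d.
L(t_c) = L₀ e^(−k_d t_c) = 17.5 × 0.7887 = 13.80 mg/L, and at the critical point k_a D_c = k_d L, so D_c = (0.169/1.52) × 13.80 = 1.534 mg/L.
x_c = v t_c = 0.781 m/s × 1.405 d × 86400 s/d = 94800 m ≈ 94.8 km.

t_c ≈ 1.40 d; D_c ≈ 1.53 mg/L; x_c ≈ 94.8 km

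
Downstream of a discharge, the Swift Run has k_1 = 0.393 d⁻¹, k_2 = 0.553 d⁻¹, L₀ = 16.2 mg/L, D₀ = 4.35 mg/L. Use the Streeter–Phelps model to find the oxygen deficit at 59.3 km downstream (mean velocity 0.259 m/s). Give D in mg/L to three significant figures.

D ≈ 5.86 mg/L

Travel time t = x/v = 59.3 km / (0.259 m/s) = 59300 m / 0.259 m/s = 229000 s = 2.650 d.
k_1 L₀/(k_2−k_1) = 0.393×16.2/(0.553−0.393) = 6.367/0.1600 = 39.79 mg/L.
e^(−k_1 t) = e^(−0.393×2.650) = 0.3529; e^(−k_2 t) = e^(−0.553×2.650) = 0.2310.
D = 39.79 × (0.3529 − 0.2310) + 4.35 × 0.2310 = 4.853 + 1.005 = 5.858 mg/L.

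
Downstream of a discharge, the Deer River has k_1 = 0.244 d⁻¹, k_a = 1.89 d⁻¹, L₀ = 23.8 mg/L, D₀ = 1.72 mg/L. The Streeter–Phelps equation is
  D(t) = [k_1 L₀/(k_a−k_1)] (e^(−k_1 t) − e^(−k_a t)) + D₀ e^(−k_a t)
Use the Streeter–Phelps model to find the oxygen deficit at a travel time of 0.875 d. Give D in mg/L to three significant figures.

D ≈ 2.50 mg/L

k_1 L₀/(k_a−k_1) = 0.244×23.8/(1.89−0.244) = 5.807/1.646 = 3.528 mg/L.
e^(−k_1 t) = e^(−0.244×0.8750) = 0.8078; e^(−k_a t) = e^(−1.89×0.8750) = 0.1913.
D = 3.528 × (0.8078 − 0.1913) + 1.72 × 0.1913 = 2.175 + 0.3291 = 2.504 mg/L.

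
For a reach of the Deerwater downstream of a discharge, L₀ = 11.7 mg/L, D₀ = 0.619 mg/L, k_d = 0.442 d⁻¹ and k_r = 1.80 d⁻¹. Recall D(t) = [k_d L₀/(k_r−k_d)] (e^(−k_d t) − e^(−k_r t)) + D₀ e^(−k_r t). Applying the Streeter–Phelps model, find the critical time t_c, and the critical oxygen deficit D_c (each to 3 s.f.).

t_c ≈ 0.903 d; D_c ≈ 1.93 mg/L

With k_r/k_d = 4.072 and 1 − D₀(k_r−k_d)/(k_d L₀) = 0.8375,
t_c = ln(4.072 × 0.8375) / (1.80 − 0.442) = ln(3.410) / 1.358 = 1.227/1.358 = 0.9034 d.
L(t_c) = L₀ e^(−k_d t_c) = 11.7 × 0.6708 = 7.848 mg/L, and at the critical point k_r D_c = k_d L, so D_c = (0.442/1.80) × 7.848 = 1.927 mg/L.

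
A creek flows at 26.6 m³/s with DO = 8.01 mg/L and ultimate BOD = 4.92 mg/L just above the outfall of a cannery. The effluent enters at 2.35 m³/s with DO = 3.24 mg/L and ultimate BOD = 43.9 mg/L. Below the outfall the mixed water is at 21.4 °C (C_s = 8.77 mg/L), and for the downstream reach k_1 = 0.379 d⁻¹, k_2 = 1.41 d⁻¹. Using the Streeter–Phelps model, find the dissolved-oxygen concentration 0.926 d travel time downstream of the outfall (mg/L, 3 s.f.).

DO ≈ 7.17 mg/L

Mixed DO = (26.6×8.01 + 2.35×3.24)/(26.6+2.35) = 220.7/28.95 = 7.623 mg/L.
Mixed L₀ = (26.6×4.92 + 2.35×43.9)/(28.95) = 234.0/28.95 = 8.084 mg/L.
Initial deficit D₀ = C_s − DO₀ = 8.77 − 7.623 = 1.147 mg/L.
D(0.926) = [0.379×8.084/(1.41−0.379)](e^(−0.379×0.926) − e^(−1.41×0.926)) + 1.147 e^(−1.41×0.926)
= 2.972 × (0.7040 − 0.2710) + 1.147 × 0.2710 = 1.598 mg/L.
DO = 8.77 − 1.598 = 7.172 mg/L.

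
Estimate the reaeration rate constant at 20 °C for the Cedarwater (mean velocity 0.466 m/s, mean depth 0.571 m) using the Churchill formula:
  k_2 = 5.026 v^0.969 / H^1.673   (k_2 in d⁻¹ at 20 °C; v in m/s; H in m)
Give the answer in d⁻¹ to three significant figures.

k_2 ≈ 6.12 d⁻¹

k_2 = 5.026 × 0.466^0.969 / 0.571^1.673 = 5.026 × 0.4772 / 0.3916 = 6.124 d⁻¹.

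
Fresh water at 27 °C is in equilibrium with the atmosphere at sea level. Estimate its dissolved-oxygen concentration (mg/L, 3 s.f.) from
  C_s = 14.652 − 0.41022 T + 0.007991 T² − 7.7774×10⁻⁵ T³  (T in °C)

C_s ≈ 7.87 mg/L

C_s = 14.652 − 0.41022×27 + 0.007991×27² − 7.7774×10⁻⁵×27³ = 7.871 mg/L.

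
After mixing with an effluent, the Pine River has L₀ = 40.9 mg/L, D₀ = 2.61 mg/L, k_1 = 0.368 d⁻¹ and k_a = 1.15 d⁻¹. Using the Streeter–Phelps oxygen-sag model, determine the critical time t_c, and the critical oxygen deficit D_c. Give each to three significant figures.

t_c ≈ 1.27 d; D_c ≈ 8.20 mg/L

At the critical point dD/dt = 0, so k_1 L₀ e^(−k_1 t) = k_a D. Substituting D(t) from the Streeter–Phelps equation and solving for t gives
t_c = ln[(k_a/k_1)(1 − D₀(k_a−k_1)/(k_1 L₀))] / (k_a−k_1).
Here k_a−k_1 = 0.7820 d⁻¹ and 1 − D₀(k_a−k_1)/(k_1 L₀) = 1 − 2.61×0.7820/(0.368×40.9) = 0.8644, so
t_c = ln(3.125 × 0.8644) / 0.7820 = 0.9937 / 0.7820 = 1.271 d.
D_c = (k_1/k_a) L₀ e^(−k_1 t_c) = (0.368/1.15) × 40.9 × e^(−0.368×1.271) = 0.3200 × 40.9 × 0.6265 = 8.199 mg/L.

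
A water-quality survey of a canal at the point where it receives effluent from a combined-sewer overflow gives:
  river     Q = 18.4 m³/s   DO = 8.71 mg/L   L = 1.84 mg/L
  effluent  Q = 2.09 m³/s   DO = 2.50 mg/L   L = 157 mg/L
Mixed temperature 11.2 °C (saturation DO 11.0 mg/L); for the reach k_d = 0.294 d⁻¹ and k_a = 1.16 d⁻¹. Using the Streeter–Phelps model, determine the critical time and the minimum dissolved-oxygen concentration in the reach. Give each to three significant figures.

Mixed DO = (18.4×8.71 + 2.09×2.50)/(18.4+2.09) = 165.5/20.49 = 8.077 mg/L.
Mixed L₀ = (18.4×1.84 + 2.09×157)/(20.49) = 362.0/20.49 = 17.67 mg/L.
Initial deficit D₀ = C_s − DO₀ = 11.0 − 8.077 = 2.923 mg/L.
t_c = (1/0.8660) ln[(1.16/0.294)(1 − 2.923×0.8660/(0.294×17.67))] = 1.155 × ln(2.022) = 0.8133 d.
D_c = (0.294/1.16) × 17.67 × e^(−0.294×0.8133) = 0.2534 × 17.67 × 0.7873 = 3.525 mg/L.
Minimum DO = 11.0 − 3.525 = 7.475 mg/L.

t_c ≈ 0.813 d; minimum DO ≈ 7.47 mg/L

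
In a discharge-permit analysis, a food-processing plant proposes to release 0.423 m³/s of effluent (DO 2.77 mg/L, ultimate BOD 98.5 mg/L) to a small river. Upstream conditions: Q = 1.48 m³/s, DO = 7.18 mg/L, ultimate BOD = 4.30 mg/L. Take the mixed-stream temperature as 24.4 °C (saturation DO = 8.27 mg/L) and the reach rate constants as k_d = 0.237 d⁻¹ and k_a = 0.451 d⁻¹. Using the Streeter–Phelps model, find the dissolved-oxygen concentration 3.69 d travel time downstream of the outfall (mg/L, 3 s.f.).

Mixed DO = (1.48×7.18 + 0.423×2.77)/(1.48+0.423) = 11.80/1.903 = 6.200 mg/L.
Mixed L₀ = (1.48×4.30 + 0.423×98.5)/(1.903) = 48.03/1.903 = 25.24 mg/L.
Initial deficit D₀ = C_s − DO₀ = 8.27 − 6.200 = 2.070 mg/L.
D(3.69) = [0.237×25.24/(0.451−0.237)](e^(−0.237×3.69) − e^(−0.451×3.69)) + 2.070 e^(−0.451×3.69)
= 27.95 × (0.4171 − 0.1893) + 2.070 × 0.1893 = 6.757 mg/L.
DO = 8.27 − 6.757 = 1.513 mg/L.

DO ≈ 1.51 mg/L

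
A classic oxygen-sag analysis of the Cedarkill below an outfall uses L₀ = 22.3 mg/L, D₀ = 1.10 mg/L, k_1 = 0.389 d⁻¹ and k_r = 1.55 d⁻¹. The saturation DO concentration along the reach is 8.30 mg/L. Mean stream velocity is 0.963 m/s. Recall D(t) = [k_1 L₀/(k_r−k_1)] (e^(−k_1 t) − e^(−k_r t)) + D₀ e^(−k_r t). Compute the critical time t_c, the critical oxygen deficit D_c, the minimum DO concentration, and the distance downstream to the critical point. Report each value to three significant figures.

t_c ≈ 1.05 d; D_c ≈ 3.71 mg/L; min DO ≈ 4.59 mg/L; x_c ≈ 87.7 km

t_c = [1/(k_r−k_1)] ln[(k_r/k_1)(1 − D₀(k_r−k_1)/(k_1 L₀))]
= [1/(1.55−0.389)] ln[(1.55/0.389)(1 − 1.10×1.161/(0.389×22.3))]
= (1/1.161) ln[3.985 × 0.8528] = 0.8613 × ln(3.398) = 0.8613 × 1.223 = 1.054 d.
L(t_c) = L₀ e^(−k_1 t_c) = 22.3 × 0.6638 = 14.80 mg/L, and at the critical point k_r D_c = k_1 L, so D_c = (0.389/1.55) × 14.80 = 3.715 mg/L.
Minimum DO = C_s − D_c = 8.30 − 3.715 = 4.585 mg/L.
x_c = v t_c = 0.963 m/s × 1.054 d × 86400 s/d = 87660 m ≈ 87.7 km.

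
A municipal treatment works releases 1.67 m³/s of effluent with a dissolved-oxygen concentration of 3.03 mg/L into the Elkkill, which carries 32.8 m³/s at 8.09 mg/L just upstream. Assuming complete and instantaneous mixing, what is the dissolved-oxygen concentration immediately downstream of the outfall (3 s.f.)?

Flow-weighted mixing: C = (Q_r C_r + Q_w C_w)/(Q_r + Q_w)
= (32.8×8.09 + 1.67×3.03)/(32.8 + 1.67) = 270.4/34.47 = 7.845 mg/L.

7.84 mg/L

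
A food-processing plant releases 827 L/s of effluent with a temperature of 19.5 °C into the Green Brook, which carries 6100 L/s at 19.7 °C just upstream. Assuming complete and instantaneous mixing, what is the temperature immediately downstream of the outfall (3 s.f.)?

Flow-weighted mixing: C = (Q_r C_r + Q_w C_w)/(Q_r + Q_w)
= (6100×19.7 + 827×19.5)/(6100 + 827) = 136300/6927 = 19.68 °C.

19.7 °C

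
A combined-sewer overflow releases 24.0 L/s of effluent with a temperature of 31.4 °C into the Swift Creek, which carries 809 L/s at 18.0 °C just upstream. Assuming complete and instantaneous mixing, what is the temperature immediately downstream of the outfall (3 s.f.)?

Flow-weighted mixing: C = (Q_r C_r + Q_w C_w)/(Q_r + Q_w)
= (809×18.0 + 24.0×31.4)/(809 + 24.0) = 15320/833.0 = 18.39 °C.

18.4 °C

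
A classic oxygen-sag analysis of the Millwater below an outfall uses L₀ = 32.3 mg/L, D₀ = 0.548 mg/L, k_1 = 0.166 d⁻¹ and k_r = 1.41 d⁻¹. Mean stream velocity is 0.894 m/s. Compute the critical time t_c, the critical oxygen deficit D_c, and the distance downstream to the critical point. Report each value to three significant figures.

t_c ≈ 1.61 d; D_c ≈ 2.91 mg/L; x_c ≈ 124 km

With k_r/k_1 = 8.494 and 1 − D₀(k_r−k_1)/(k_1 L₀) = 0.8729,
t_c = ln(8.494 × 0.8729) / (1.41 − 0.166) = ln(7.414) / 1.244 = 2.003/1.244 = 1.610 d.
L(t_c) = L₀ e^(−k_1 t_c) = 32.3 × 0.7654 = 24.72 mg/L, and at the critical point k_r D_c = k_1 L, so D_c = (0.166/1.41) × 24.72 = 2.911 mg/L.
x_c = v t_c = 0.894 m/s × 1.610 d × 86400 s/d = 124400 m ≈ 124 km.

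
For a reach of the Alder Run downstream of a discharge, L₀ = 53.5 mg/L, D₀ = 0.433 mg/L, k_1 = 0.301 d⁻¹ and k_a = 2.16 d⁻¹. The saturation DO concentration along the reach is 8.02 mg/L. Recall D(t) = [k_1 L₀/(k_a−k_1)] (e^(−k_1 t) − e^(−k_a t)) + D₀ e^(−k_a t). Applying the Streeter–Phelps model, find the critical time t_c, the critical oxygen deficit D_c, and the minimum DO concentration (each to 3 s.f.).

With k_a/k_1 = 7.176 and 1 − D₀(k_a−k_1)/(k_1 L₀) = 0.9500,
t_c = ln(7.176 × 0.9500) / (2.16 − 0.301) = ln(6.817) / 1.859 = 1.919/1.859 = 1.033 d.
L(t_c) = L₀ e^(−k_1 t_c) = 53.5 × 0.7329 = 39.21 mg/L, and at the critical point k_a D_c = k_1 L, so D_c = (0.301/2.16) × 39.21 = 5.464 mg/L.
Minimum DO = C_s − D_c = 8.02 − 5.464 = 2.556 mg/L.

t_c ≈ 1.03 d; D_c ≈ 5.46 mg/L; min DO ≈ 2.56 mg/L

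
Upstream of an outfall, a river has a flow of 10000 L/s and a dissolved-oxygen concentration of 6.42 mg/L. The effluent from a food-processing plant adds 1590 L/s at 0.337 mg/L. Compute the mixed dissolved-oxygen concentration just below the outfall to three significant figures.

Flow-weighted mixing: C = (Q_r C_r + Q_w C_w)/(Q_r + Q_w)
= (10000×6.42 + 1590×0.337)/(10000 + 1590) = 64740/11590 = 5.585 mg/L.

5.59 mg/L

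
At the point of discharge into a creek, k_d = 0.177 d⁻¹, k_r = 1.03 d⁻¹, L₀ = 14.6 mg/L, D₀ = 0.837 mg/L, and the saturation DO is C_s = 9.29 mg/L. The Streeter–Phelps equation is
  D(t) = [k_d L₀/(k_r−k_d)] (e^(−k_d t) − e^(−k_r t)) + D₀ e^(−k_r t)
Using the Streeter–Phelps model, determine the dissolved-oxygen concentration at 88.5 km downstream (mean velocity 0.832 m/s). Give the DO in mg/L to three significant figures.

DO ≈ 7.47 mg/L

Travel time t = x/v = 88.5 km / (0.832 m/s) = 88500 m / 0.832 m/s = 106400 s = 1.231 d.
k_d L₀/(k_r−k_d) = 0.177×14.6/(1.03−0.177) = 2.584/0.8530 = 3.030 mg/L.
e^(−k_d t) = e^(−0.177×1.231) = 0.8042; e^(−k_r t) = e^(−1.03×1.231) = 0.2814.
D = 3.030 × (0.8042 − 0.2814) + 0.837 × 0.2814 = 1.584 + 0.2355 = 1.819 mg/L.
DO = C_s − D = 9.29 − 1.819 = 7.471 mg/L.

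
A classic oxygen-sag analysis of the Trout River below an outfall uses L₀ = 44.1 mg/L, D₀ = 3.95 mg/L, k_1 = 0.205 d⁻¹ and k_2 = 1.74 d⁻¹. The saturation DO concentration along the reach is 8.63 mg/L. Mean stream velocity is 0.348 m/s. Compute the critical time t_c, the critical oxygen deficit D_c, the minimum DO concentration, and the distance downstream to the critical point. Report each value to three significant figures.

At the critical point dD/dt = 0, so k_1 L₀ e^(−k_1 t) = k_2 D. Substituting D(t) from the Streeter–Phelps equation and solving for t gives
t_c = ln[(k_2/k_1)(1 − D₀(k_2−k_1)/(k_1 L₀))] / (k_2−k_1).
Here k_2−k_1 = 1.535 d⁻¹ and 1 − D₀(k_2−k_1)/(k_1 L₀) = 1 − 3.95×1.535/(0.205×44.1) = 0.3293, so
t_c = ln(8.488 × 0.3293) / 1.535 = 1.028 / 1.535 = 0.6697 d.
D_c = (k_1/k_2) L₀ e^(−k_1 t_c) = (0.205/1.74) × 44.1 × e^(−0.205×0.6697) = 0.1178 × 44.1 × 0.8717 = 4.529 mg/L.
Minimum DO = C_s − D_c = 8.63 − 4.529 = 4.101 mg/L.
x_c = v t_c = 0.348 m/s × 0.6697 d × 86400 s/d = 20130 m ≈ 20.1 km.

t_c ≈ 0.670 d; D_c ≈ 4.53 mg/L; min DO ≈ 4.10 mg/L; x_c ≈ 20.1 km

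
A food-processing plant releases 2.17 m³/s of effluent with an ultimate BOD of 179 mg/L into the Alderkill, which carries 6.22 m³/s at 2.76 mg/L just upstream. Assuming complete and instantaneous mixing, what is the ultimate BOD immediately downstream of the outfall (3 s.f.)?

48.3 mg/L

Flow-weighted mixing: C = (Q_r C_r + Q_w C_w)/(Q_r + Q_w)
= (6.22×2.76 + 2.17×179)/(6.22 + 2.17) = 405.6/8.390 = 48.34 mg/L.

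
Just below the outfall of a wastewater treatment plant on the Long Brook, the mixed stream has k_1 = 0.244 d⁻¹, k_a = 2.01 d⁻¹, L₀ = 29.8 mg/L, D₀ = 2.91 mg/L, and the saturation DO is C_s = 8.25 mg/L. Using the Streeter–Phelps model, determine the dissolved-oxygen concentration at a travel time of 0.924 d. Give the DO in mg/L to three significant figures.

k_1 L₀/(k_a−k_1) = 0.244×29.8/(2.01−0.244) = 7.271/1.766 = 4.117 mg/L.
e^(−k_1 t) = e^(−0.244×0.9240) = 0.7982; e^(−k_a t) = e^(−2.01×0.9240) = 0.1561.
D = 4.117 × (0.7982 − 0.1561) + 2.91 × 0.1561 = 2.644 + 0.4543 = 3.098 mg/L.
DO = C_s − D = 8.25 − 3.098 = 5.152 mg/L.

DO ≈ 5.15 mg/L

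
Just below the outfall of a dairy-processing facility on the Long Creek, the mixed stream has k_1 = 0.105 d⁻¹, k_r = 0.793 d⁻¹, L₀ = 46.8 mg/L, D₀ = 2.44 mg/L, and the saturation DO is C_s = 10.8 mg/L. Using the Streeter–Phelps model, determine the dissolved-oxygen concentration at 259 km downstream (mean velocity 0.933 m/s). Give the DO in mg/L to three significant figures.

Travel time t = x/v = 259 km / (0.933 m/s) = 259000 m / 0.933 m/s = 277600 s = 3.213 d.
k_1 L₀/(k_r−k_1) = 0.105×46.8/(0.793−0.105) = 4.914/0.6880 = 7.142 mg/L.
e^(−k_1 t) = e^(−0.105×3.213) = 0.7137; e^(−k_r t) = e^(−0.793×3.213) = 0.07825.
D = 7.142 × (0.7137 − 0.07825) + 2.44 × 0.07825 = 4.538 + 0.1909 = 4.729 mg/L.
DO = C_s − D = 10.8 − 4.729 = 6.071 mg/L.

DO ≈ 6.07 mg/L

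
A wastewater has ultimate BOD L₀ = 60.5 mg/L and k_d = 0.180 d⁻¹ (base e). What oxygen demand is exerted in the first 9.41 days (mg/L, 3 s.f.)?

y_t = L₀(1 − e^(−k_d t)) = 60.5 × (1 − e^(−0.180×9.41))
= 60.5 × (1 − 0.1838) = 60.5 × 0.8162 = 49.38 mg/L.

y ≈ 49.4 mg/L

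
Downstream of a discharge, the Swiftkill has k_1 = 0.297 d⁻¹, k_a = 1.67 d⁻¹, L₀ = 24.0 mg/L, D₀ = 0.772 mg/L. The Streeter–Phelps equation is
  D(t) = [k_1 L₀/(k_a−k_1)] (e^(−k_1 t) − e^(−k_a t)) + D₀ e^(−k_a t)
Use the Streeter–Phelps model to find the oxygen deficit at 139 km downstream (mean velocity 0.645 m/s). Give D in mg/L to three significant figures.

D ≈ 2.41 mg/L

Travel time t = x/v = 139 km / (0.645 m/s) = 139000 m / 0.645 m/s = 215500 s = 2.494 d.
k_1 L₀/(k_a−k_1) = 0.297×24.0/(1.67−0.297) = 7.128/1.373 = 5.192 mg/L.
e^(−k_1 t) = e^(−0.297×2.494) = 0.4767; e^(−k_a t) = e^(−1.67×2.494) = 0.01552.
D = 5.192 × (0.4767 − 0.01552) + 0.772 × 0.01552 = 2.394 + 0.01198 = 2.406 mg/L.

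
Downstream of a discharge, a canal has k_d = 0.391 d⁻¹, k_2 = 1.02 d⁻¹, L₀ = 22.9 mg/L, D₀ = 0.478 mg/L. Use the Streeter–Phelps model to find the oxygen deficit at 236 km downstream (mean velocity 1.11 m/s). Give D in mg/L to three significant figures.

Travel time t = x/v = 236 km / (1.11 m/s) = 236000 m / 1.11 m/s = 212600 s = 2.461 d.
k_d L₀/(k_2−k_d) = 0.391×22.9/(1.02−0.391) = 8.954/0.6290 = 14.24 mg/L.
e^(−k_d t) = e^(−0.391×2.461) = 0.3821; e^(−k_2 t) = e^(−1.02×2.461) = 0.08127.
D = 14.24 × (0.3821 − 0.08127) + 0.478 × 0.08127 = 4.282 + 0.03885 = 4.321 mg/L.

D ≈ 4.32 mg/L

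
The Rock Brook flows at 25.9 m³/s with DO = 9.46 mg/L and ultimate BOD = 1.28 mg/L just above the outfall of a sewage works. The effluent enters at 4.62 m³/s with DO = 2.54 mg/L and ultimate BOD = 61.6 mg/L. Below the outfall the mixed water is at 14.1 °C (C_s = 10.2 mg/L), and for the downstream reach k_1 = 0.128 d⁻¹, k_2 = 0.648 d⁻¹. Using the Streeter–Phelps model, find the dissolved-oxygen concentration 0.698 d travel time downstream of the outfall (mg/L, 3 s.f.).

DO ≈ 8.35 mg/L

Mixed DO = (25.9×9.46 + 4.62×2.54)/(25.9+4.62) = 256.7/30.52 = 8.412 mg/L.
Mixed L₀ = (25.9×1.28 + 4.62×61.6)/(30.52) = 317.7/30.52 = 10.41 mg/L.
Initial deficit D₀ = C_s − DO₀ = 10.2 − 8.412 = 1.788 mg/L.
D(0.698) = [0.128×10.41/(0.648−0.128)](e^(−0.128×0.698) − e^(−0.648×0.698)) + 1.788 e^(−0.648×0.698)
= 2.563 × (0.9145 − 0.6362) + 1.788 × 0.6362 = 1.851 mg/L.
DO = 10.2 − 1.851 = 8.349 mg/L.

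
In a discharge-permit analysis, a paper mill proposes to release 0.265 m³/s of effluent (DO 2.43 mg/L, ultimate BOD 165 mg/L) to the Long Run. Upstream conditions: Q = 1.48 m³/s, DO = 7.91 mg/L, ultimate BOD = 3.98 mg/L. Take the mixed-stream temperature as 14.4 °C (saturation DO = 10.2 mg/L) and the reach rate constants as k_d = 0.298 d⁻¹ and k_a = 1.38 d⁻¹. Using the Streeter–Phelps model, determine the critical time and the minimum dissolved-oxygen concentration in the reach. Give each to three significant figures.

Mixed DO = (1.48×7.91 + 0.265×2.43)/(1.48+0.265) = 12.35/1.745 = 7.078 mg/L.
Mixed L₀ = (1.48×3.98 + 0.265×165)/(1.745) = 49.62/1.745 = 28.43 mg/L.
Initial deficit D₀ = C_s − DO₀ = 10.2 − 7.078 = 3.122 mg/L.
t_c = (1/1.082) ln[(1.38/0.298)(1 − 3.122×1.082/(0.298×28.43))] = 0.9242 × ln(2.785) = 0.9465 d.
D_c = (0.298/1.38) × 28.43 × e^(−0.298×0.9465) = 0.2159 × 28.43 × 0.7542 = 4.631 mg/L.
Minimum DO = 10.2 − 4.631 = 5.569 mg/L.

t_c ≈ 0.946 d; minimum DO ≈ 5.57 mg/L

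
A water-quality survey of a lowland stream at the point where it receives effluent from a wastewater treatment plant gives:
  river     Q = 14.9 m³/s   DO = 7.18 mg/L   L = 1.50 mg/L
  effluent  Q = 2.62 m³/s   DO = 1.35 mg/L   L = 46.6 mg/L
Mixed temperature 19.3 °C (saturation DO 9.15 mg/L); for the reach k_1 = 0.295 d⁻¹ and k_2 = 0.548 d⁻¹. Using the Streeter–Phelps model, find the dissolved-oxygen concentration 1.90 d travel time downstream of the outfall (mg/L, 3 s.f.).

Mixed DO = (14.9×7.18 + 2.62×1.35)/(14.9+2.62) = 110.5/17.52 = 6.308 mg/L.
Mixed L₀ = (14.9×1.50 + 2.62×46.6)/(17.52) = 144.4/17.52 = 8.244 mg/L.
Initial deficit D₀ = C_s − DO₀ = 9.15 − 6.308 = 2.842 mg/L.
D(1.90) = [0.295×8.244/(0.548−0.295)](e^(−0.295×1.90) − e^(−0.548×1.90)) + 2.842 e^(−0.548×1.90)
= 9.613 × (0.5709 − 0.3530) + 2.842 × 0.3530 = 3.098 mg/L.
DO = 9.15 − 3.098 = 6.052 mg/L.

DO ≈ 6.05 mg/L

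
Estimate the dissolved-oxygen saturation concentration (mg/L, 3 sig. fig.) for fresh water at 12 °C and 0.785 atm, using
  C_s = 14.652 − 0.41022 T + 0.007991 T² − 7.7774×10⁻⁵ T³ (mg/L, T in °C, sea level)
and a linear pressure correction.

At sea level: C_s = 14.652 − 0.41022×12 + 0.007991×12² − 7.7774×10⁻⁵×12³ = 10.75 mg/L.
Pressure correction: C_s' = 10.75 × 0.785 = 8.435 mg/L.

C_s ≈ 8.44 mg/L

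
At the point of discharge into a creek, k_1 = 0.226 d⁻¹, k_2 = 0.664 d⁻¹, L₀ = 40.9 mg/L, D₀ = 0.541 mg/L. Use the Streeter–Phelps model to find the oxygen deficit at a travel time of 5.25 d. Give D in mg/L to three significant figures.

k_1 L₀/(k_2−k_1) = 0.226×40.9/(0.664−0.226) = 9.243/0.4380 = 21.10 mg/L.
e^(−k_1 t) = e^(−0.226×5.250) = 0.3053; e^(−k_2 t) = e^(−0.664×5.250) = 0.03062.
D = 21.10 × (0.3053 − 0.03062) + 0.541 × 0.03062 = 5.796 + 0.01657 = 5.813 mg/L.

D ≈ 5.81 mg/L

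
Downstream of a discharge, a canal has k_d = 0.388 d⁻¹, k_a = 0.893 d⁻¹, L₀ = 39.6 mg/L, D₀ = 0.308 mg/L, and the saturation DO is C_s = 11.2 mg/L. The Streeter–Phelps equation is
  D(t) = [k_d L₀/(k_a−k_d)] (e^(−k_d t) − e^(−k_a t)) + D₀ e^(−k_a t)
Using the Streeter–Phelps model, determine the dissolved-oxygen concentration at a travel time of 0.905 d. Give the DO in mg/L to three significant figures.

DO ≈ 3.21 mg/L

k_d L₀/(k_a−k_d) = 0.388×39.6/(0.893−0.388) = 15.36/0.5050 = 30.43 mg/L.
e^(−k_d t) = e^(−0.388×0.9050) = 0.7039; e^(−k_a t) = e^(−0.893×0.9050) = 0.4457.
D = 30.43 × (0.7039 − 0.4457) + 0.308 × 0.4457 = 7.856 + 0.1373 = 7.993 mg/L.
DO = C_s − D = 11.2 − 7.993 = 3.207 mg/L.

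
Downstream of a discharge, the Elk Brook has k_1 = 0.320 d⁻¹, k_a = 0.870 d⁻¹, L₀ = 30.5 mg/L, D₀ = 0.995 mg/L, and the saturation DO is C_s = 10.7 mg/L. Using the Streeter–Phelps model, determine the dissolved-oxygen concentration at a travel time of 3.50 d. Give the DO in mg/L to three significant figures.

DO ≈ 5.71 mg/L

k_1 L₀/(k_a−k_1) = 0.320×30.5/(0.870−0.320) = 9.760/0.5500 = 17.75 mg/L.
e^(−k_1 t) = e^(−0.320×3.500) = 0.3263; e^(−k_a t) = e^(−0.870×3.500) = 0.04760.
D = 17.75 × (0.3263 − 0.04760) + 0.995 × 0.04760 = 4.945 + 0.04736 = 4.993 mg/L.
DO = C_s − D = 10.7 − 4.993 = 5.707 mg/L.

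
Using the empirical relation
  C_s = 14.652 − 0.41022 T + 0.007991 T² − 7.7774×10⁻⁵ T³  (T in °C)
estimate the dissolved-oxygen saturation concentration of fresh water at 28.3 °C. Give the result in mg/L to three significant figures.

C_s = 14.652 − 0.41022×28.3 + 0.007991×28.3² − 7.7774×10⁻⁵×28.3³ = 7.680 mg/L.

C_s ≈ 7.68 mg/L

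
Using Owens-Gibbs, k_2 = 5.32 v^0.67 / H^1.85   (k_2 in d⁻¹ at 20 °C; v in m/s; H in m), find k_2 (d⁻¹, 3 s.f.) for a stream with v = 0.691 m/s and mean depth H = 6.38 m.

k_2 = 5.32 × 0.691^0.67 / 6.38^1.85 = 5.32 × 0.7806 / 30.83 = 0.1347 d⁻¹.

k_2 ≈ 0.135 d⁻¹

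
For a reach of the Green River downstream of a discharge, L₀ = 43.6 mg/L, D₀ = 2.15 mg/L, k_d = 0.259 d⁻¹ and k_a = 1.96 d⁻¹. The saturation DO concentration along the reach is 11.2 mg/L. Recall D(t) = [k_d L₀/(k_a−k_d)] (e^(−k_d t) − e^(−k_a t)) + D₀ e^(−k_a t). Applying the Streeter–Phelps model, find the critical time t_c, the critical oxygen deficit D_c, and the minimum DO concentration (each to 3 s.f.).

t_c ≈ 0.960 d; D_c ≈ 4.49 mg/L; min DO ≈ 6.71 mg/L

At the critical point dD/dt = 0, so k_d L₀ e^(−k_d t) = k_a D. Substituting D(t) from the Streeter–Phelps equation and solving for t gives
t_c = ln[(k_a/k_d)(1 − D₀(k_a−k_d)/(k_d L₀))] / (k_a−k_d).
Here k_a−k_d = 1.701 d⁻¹ and 1 − D₀(k_a−k_d)/(k_d L₀) = 1 − 2.15×1.701/(0.259×43.6) = 0.6761, so
t_c = ln(7.568 × 0.6761) / 1.701 = 1.633 / 1.701 = 0.9597 d.
L(t_c) = L₀ e^(−k_d t_c) = 43.6 × 0.7799 = 34.00 mg/L, and at the critical point k_a D_c = k_d L, so D_c = (0.259/1.96) × 34.00 = 4.493 mg/L.
Minimum DO = C_s − D_c = 11.2 − 4.493 = 6.707 mg/L.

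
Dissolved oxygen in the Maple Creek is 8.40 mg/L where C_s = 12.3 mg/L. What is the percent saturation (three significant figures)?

68.3 % saturation

% saturation = C/C_s × 100 = 8.40/12.3 × 100 = 68.3 %.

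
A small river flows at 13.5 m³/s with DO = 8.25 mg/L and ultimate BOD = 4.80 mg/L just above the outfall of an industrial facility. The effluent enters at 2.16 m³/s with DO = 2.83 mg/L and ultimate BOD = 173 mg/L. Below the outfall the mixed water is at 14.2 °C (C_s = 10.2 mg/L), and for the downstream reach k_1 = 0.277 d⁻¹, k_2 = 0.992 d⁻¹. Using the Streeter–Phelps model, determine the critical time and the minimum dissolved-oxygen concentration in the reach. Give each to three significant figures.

t_c ≈ 1.38 d; minimum DO ≈ 4.87 mg/L

Mixed DO = (13.5×8.25 + 2.16×2.83)/(13.5+2.16) = 117.5/15.66 = 7.502 mg/L.
Mixed L₀ = (13.5×4.80 + 2.16×173)/(15.66) = 438.5/15.66 = 28.00 mg/L.
Initial deficit D₀ = C_s − DO₀ = 10.2 − 7.502 = 2.698 mg/L.
t_c = (1/0.7150) ln[(0.992/0.277)(1 − 2.698×0.7150/(0.277×28.00))] = 1.399 × ln(2.691) = 1.384 d.
D_c = (0.277/0.992) × 28.00 × e^(−0.277×1.384) = 0.2792 × 28.00 × 0.6815 = 5.328 mg/L.
Minimum DO = 10.2 − 5.328 = 4.872 mg/L.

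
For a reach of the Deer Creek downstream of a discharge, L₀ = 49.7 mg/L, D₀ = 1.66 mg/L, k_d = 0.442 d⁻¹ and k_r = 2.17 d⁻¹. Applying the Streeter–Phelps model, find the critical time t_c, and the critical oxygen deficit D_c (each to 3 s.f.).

At the critical point dD/dt = 0, so k_d L₀ e^(−k_d t) = k_r D. Substituting D(t) from the Streeter–Phelps equation and solving for t gives
t_c = ln[(k_r/k_d)(1 − D₀(k_r−k_d)/(k_d L₀))] / (k_r−k_d).
Here k_r−k_d = 1.728 d⁻¹ and 1 − D₀(k_r−k_d)/(k_d L₀) = 1 − 1.66×1.728/(0.442×49.7) = 0.8694, so
t_c = ln(4.910 × 0.8694) / 1.728 = 1.451 / 1.728 = 0.8398 d.
L(t_c) = L₀ e^(−k_d t_c) = 49.7 × 0.6899 = 34.29 mg/L, and at the critical point k_r D_c = k_d L, so D_c = (0.442/2.17) × 34.29 = 6.984 mg/L.

t_c ≈ 0.840 d; D_c ≈ 6.98 mg/L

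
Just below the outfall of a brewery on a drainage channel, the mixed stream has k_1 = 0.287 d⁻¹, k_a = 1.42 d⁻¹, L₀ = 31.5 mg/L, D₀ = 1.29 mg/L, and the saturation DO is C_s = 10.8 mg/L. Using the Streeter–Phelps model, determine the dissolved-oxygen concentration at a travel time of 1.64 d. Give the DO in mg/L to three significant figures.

k_1 L₀/(k_a−k_1) = 0.287×31.5/(1.42−0.287) = 9.040/1.133 = 7.979 mg/L.
e^(−k_1 t) = e^(−0.287×1.640) = 0.6246; e^(−k_a t) = e^(−1.42×1.640) = 0.09741.
D = 7.979 × (0.6246 − 0.09741) + 1.29 × 0.09741 = 4.206 + 0.1257 = 4.332 mg/L.
DO = C_s − D = 10.8 − 4.332 = 6.468 mg/L.

DO ≈ 6.47 mg/L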